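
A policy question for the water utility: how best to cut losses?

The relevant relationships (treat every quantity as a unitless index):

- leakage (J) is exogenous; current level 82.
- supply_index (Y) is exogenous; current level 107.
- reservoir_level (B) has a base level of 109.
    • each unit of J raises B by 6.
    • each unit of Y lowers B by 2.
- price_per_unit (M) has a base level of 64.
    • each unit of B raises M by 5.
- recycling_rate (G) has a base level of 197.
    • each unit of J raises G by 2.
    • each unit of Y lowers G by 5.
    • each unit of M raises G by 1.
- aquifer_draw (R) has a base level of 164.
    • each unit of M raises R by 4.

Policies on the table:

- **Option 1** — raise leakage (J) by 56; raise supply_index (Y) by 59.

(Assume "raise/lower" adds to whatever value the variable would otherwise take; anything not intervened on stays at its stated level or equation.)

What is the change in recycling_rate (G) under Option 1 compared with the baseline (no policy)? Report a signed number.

907

Baseline:
  J = 82
  Y = 107
  B = 109 + 6·82 − 2·107 = 387
  M = 64 + 5·387 = 1999
  G = 197 + 2·82 − 5·107 + 1999 = 1825
Option 1 (J + 56, Y + 59):
  J = 82 + 56 = 138
  Y = 107 + 59 = 166
  B = 109 + 6·138 − 2·166 = 605
  M = 64 + 5·605 = 3089
  G = 197 + 2·138 − 5·166 + 3089 = 2732
Change in G: 2732 − 1825 = 907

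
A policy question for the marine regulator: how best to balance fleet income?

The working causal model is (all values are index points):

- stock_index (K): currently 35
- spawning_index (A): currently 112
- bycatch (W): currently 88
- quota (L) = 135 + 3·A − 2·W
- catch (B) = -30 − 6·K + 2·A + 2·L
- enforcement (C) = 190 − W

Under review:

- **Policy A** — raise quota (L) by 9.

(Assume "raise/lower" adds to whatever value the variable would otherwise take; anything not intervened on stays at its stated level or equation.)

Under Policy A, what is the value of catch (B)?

592

Policy A (L + 9):
  K = 35
  A = 112
  W = 88
  L = 135 + 3·112 − 2·88 (+9 from intervention) = 304
  B = -30 − 6·35 + 2·112 + 2·304 = 592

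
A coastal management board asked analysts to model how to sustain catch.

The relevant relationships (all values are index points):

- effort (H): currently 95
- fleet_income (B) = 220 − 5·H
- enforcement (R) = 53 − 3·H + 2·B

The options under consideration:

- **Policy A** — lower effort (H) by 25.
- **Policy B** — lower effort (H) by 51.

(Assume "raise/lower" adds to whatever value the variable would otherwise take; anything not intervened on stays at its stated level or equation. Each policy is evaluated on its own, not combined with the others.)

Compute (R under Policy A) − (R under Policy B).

Policy A (H − 25):
  H = 95 − 25 = 70
  B = 220 − 5·70 = -130
  R = 53 − 3·70 + 2·(-130) = -417
Policy B (H − 51):
  H = 95 − 51 = 44
  B = 220 − 5·44 = 0
  R = 53 − 3·44 + 2·0 = -79
R: -417 − (-79) = -338

-338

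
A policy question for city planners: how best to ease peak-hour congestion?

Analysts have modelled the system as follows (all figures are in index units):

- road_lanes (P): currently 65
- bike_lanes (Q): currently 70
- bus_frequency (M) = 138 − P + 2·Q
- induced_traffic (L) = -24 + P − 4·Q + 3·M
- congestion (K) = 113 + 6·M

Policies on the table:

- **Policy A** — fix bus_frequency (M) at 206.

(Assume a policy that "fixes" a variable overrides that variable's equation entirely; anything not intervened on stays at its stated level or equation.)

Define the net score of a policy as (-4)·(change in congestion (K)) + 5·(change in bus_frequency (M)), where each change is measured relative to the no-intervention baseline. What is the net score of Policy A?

133

Baseline:
  P = 65
  Q = 70
  M = 138 − 65 + 2·70 = 213
  K = 113 + 6·213 = 1391
Policy A (M := 206):
  P = 65
  Q = 70
  M = 206
  K = 113 + 6·206 = 1349
ΔK = 1349 − 1391 = -42; ΔM = 206 − 213 = -7
Score = (-4)·(-42) + 5·(-7) = 133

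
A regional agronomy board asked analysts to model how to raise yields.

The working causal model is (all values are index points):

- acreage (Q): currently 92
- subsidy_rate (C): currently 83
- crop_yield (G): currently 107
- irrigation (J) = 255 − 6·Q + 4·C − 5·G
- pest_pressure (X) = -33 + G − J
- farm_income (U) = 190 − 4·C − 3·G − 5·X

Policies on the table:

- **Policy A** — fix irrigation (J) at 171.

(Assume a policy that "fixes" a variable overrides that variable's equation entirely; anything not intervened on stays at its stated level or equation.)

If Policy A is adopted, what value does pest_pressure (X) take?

Policy A (J := 171):
  Q = 92
  C = 83
  G = 107
  J = 171
  X = -33 + 107 − 171 = -97

-97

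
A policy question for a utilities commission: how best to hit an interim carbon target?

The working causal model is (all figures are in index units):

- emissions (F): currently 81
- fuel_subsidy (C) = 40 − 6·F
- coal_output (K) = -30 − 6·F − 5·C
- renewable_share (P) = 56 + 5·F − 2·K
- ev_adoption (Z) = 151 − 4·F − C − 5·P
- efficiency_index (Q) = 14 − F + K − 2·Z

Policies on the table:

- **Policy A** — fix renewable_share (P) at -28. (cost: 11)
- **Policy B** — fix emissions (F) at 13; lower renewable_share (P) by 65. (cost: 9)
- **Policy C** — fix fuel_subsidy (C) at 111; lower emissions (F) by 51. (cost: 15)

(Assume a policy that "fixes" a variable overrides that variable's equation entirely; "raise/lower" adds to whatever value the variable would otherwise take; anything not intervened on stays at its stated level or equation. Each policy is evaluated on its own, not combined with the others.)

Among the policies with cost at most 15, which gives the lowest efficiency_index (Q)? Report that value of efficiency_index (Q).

-1271

Policy A (P := -28):
  F = 81
  C = 40 − 6·81 = -446
  K = -30 − 6·81 − 5·(-446) = 1714
  P = -28
  Z = 151 − 4·81 − (-446) − 5·(-28) = 413
  Q = 14 − 81 + 1714 − 2·413 = 821
Policy B (F := 13, P − 65):
  F = 13
  C = 40 − 6·13 = -38
  K = -30 − 6·13 − 5·(-38) = 82
  P = 56 + 5·13 − 2·82 (−65 from intervention) = -108
  Z = 151 − 4·13 − (-38) − 5·(-108) = 677
  Q = 14 − 13 + 82 − 2·677 = -1271
Policy C (C := 111, F − 51):
  F = 81 − 51 = 30
  C = 111
  K = -30 − 6·30 − 5·111 = -765
  P = 56 + 5·30 − 2·(-765) = 1736
  Z = 151 − 4·30 − 111 − 5·1736 = -8760
  Q = 14 − 30 + (-765) − 2·(-8760) = 16739
Comparing — Policy A: Q=821, Policy B: Q=-1271, Policy C: Q=16739. Lowest is -1271 (Policy B).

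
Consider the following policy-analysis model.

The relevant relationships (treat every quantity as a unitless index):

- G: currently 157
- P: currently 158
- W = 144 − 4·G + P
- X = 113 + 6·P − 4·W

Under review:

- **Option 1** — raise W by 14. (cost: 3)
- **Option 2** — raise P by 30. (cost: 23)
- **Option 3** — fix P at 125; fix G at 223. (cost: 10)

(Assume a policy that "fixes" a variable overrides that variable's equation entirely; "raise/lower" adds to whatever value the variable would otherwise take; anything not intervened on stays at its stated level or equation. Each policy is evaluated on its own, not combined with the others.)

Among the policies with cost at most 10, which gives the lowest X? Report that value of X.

2309

Option 1 (W + 14):
  G = 157
  P = 158
  W = 144 − 4·157 + 158 (+14 from intervention) = -312
  X = 113 + 6·158 − 4·(-312) = 2309
Option 3 (P := 125, G := 223):
  G = 223
  P = 125
  W = 144 − 4·223 + 125 = -623
  X = 113 + 6·125 − 4·(-623) = 3355
Comparing — Option 1: X=2309, Option 3: X=3355. Lowest is 2309 (Option 1).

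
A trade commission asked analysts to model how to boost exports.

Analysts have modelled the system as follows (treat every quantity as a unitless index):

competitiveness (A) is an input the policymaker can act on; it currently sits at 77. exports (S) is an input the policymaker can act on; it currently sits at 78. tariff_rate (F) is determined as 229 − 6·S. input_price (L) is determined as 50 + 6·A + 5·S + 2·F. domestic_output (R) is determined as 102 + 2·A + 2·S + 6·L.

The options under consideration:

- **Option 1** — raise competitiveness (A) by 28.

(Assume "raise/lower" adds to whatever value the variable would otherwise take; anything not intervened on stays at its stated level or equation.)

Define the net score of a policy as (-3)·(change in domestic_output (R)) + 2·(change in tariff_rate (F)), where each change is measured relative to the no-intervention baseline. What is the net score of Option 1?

-3192

Baseline:
  A = 77
  S = 78
  F = 229 − 6·78 = -239
  L = 50 + 6·77 + 5·78 + 2·(-239) = 424
  R = 102 + 2·77 + 2·78 + 6·424 = 2956
Option 1 (A + 28):
  A = 77 + 28 = 105
  S = 78
  F = 229 − 6·78 = -239
  L = 50 + 6·105 + 5·78 + 2·(-239) = 592
  R = 102 + 2·105 + 2·78 + 6·592 = 4020
ΔR = 4020 − 2956 = 1064; ΔF = -239 − (-239) = 0
Score = (-3)·1064 + 2·0 = -3192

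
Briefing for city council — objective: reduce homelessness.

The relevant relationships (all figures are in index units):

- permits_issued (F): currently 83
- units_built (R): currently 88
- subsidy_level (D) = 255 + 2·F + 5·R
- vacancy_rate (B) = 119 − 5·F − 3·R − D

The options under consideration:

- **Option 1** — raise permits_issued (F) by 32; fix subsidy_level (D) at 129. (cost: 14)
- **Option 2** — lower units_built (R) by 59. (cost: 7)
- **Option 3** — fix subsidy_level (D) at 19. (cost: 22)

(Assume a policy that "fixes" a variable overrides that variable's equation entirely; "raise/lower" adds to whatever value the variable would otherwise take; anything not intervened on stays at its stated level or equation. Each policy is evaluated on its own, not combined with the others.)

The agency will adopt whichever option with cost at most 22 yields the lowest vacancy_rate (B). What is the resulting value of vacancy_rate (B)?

-949

Option 1 (F + 32, D := 129):
  F = 83 + 32 = 115
  R = 88
  D = 129
  B = 119 − 5·115 − 3·88 − 129 = -849
Option 2 (R − 59):
  F = 83
  R = 88 − 59 = 29
  D = 255 + 2·83 + 5·29 = 566
  B = 119 − 5·83 − 3·29 − 566 = -949
Option 3 (D := 19):
  F = 83
  R = 88
  D = 19
  B = 119 − 5·83 − 3·88 − 19 = -579
Comparing — Option 1: B=-849, Option 2: B=-949, Option 3: B=-579. Lowest is -949 (Option 2).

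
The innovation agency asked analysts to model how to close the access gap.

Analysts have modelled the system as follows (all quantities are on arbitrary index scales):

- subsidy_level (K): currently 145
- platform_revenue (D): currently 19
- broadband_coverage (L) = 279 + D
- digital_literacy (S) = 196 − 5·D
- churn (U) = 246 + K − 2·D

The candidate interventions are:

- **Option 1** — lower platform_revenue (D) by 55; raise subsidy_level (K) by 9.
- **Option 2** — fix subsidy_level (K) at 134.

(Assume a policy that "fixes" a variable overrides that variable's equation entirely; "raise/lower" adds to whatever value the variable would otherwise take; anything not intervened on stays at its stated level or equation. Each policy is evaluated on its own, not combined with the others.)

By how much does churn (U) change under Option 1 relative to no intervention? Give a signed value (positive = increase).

Baseline:
  K = 145
  D = 19
  U = 246 + 145 − 2·19 = 353
Option 1 (D − 55, K + 9):
  K = 145 + 9 = 154
  D = 19 − 55 = -36
  U = 246 + 154 − 2·(-36) = 472
Change in U: 472 − 353 = 119

119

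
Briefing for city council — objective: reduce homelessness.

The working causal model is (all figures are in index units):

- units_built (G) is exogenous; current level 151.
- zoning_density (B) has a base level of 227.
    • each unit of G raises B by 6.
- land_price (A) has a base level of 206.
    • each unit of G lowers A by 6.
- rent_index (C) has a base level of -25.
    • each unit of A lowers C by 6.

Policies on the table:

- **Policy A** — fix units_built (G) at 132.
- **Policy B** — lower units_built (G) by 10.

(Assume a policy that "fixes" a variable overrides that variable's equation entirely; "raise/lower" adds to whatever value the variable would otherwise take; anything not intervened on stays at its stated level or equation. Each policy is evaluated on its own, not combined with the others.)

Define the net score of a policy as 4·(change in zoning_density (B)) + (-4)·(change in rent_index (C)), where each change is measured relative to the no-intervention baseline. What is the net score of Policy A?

Baseline:
  G = 151
  B = 227 + 6·151 = 1133
  A = 206 − 6·151 = -700
  C = -25 − 6·(-700) = 4175
Policy A (G := 132):
  G = 132
  B = 227 + 6·132 = 1019
  A = 206 − 6·132 = -586
  C = -25 − 6·(-586) = 3491
ΔB = 1019 − 1133 = -114; ΔC = 3491 − 4175 = -684
Score = 4·(-114) + (-4)·(-684) = 2280

2280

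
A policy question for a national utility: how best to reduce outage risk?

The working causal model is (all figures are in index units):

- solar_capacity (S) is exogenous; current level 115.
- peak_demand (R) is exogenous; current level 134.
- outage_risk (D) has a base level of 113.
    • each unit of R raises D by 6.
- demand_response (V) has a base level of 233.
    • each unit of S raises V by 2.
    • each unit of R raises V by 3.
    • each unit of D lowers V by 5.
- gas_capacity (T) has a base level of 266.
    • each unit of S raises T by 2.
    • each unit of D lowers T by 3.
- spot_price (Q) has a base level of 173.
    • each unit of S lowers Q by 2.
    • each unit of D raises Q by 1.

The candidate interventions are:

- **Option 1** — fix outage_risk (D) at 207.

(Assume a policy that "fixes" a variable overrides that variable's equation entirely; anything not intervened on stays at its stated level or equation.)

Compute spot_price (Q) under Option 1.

Option 1 (D := 207):
  S = 115
  R = 134
  D = 207
  Q = 173 − 2·115 + 207 = 150

150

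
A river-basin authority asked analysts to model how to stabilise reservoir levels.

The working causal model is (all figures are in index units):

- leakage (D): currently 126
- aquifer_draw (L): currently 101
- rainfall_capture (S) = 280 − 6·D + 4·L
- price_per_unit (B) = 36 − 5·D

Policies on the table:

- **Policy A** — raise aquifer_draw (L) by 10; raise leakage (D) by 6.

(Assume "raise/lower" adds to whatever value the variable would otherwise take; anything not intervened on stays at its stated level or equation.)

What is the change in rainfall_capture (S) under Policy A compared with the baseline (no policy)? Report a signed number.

4

Baseline:
  D = 126
  L = 101
  S = 280 − 6·126 + 4·101 = -72
Policy A (L + 10, D + 6):
  D = 126 + 6 = 132
  L = 101 + 10 = 111
  S = 280 − 6·132 + 4·111 = -68
Change in S: -68 − (-72) = 4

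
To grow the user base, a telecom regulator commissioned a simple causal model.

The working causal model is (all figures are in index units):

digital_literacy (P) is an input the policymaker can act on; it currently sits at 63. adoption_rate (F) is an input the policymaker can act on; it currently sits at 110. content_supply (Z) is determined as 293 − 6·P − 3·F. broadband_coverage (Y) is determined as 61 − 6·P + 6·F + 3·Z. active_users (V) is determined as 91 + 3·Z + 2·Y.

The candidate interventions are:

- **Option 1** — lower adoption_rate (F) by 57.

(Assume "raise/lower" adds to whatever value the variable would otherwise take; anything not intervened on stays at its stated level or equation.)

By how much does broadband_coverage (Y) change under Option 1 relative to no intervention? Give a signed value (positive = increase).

Baseline:
  P = 63
  F = 110
  Z = 293 − 6·63 − 3·110 = -415
  Y = 61 − 6·63 + 6·110 + 3·(-415) = -902
Option 1 (F − 57):
  P = 63
  F = 110 − 57 = 53
  Z = 293 − 6·63 − 3·53 = -244
  Y = 61 − 6·63 + 6·53 + 3·(-244) = -731
Change in Y: -731 − (-902) = 171

171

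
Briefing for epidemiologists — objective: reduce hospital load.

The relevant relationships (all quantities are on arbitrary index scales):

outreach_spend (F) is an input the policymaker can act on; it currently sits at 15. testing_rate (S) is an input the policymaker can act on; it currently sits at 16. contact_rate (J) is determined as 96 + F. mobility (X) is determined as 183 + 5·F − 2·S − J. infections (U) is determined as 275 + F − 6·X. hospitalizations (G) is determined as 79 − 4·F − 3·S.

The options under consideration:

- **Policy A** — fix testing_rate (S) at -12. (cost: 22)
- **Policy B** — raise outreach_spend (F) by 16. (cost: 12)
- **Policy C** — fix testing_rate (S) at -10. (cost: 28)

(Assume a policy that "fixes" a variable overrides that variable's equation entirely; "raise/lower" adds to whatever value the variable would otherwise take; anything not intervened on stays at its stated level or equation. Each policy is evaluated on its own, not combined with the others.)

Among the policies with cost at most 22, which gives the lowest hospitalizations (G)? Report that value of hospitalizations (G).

-93

Policy A (S := -12):
  F = 15
  S = -12
  G = 79 − 4·15 − 3·(-12) = 55
Policy B (F + 16):
  F = 15 + 16 = 31
  S = 16
  G = 79 − 4·31 − 3·16 = -93
Comparing — Policy A: G=55, Policy B: G=-93. Lowest is -93 (Policy B).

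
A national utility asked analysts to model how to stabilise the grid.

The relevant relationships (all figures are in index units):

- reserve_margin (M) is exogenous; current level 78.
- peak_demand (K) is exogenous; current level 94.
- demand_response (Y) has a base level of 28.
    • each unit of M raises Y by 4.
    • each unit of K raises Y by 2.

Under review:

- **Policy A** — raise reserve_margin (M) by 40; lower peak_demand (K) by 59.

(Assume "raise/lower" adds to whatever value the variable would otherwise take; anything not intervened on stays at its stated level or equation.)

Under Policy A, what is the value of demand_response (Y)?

Policy A (M + 40, K − 59):
  M = 78 + 40 = 118
  K = 94 − 59 = 35
  Y = 28 + 4·118 + 2·35 = 570

570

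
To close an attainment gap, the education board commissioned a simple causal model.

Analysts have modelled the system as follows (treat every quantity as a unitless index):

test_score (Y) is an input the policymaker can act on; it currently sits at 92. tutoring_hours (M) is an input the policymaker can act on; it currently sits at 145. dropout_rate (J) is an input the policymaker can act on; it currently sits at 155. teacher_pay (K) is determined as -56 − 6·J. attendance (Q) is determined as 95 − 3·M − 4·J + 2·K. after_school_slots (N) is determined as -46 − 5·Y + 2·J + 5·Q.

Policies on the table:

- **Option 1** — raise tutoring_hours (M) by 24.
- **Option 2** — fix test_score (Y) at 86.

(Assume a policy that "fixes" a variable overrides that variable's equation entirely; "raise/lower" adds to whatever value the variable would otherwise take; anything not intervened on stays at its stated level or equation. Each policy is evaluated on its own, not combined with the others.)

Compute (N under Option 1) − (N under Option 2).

-390

Option 1 (M + 24):
  Y = 92
  M = 145 + 24 = 169
  J = 155
  K = -56 − 6·155 = -986
  Q = 95 − 3·169 − 4·155 + 2·(-986) = -3004
  N = -46 − 5·92 + 2·155 + 5·(-3004) = -15216
Option 2 (Y := 86):
  Y = 86
  M = 145
  J = 155
  K = -56 − 6·155 = -986
  Q = 95 − 3·145 − 4·155 + 2·(-986) = -2932
  N = -46 − 5·86 + 2·155 + 5·(-2932) = -14826
N: -15216 − (-14826) = -390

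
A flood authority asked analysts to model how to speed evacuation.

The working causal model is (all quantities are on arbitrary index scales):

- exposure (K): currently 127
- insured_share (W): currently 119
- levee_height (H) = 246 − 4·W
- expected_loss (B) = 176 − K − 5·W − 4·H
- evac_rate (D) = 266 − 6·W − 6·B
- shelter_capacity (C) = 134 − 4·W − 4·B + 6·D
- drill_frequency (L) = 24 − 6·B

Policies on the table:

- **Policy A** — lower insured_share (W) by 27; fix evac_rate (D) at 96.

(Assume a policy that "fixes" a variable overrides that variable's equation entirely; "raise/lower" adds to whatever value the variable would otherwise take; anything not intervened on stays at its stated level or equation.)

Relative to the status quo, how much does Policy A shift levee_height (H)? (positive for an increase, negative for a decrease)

108

Baseline:
  W = 119
  H = 246 − 4·119 = -230
Policy A (W − 27, D := 96):
  W = 119 − 27 = 92
  H = 246 − 4·92 = -122
Change in H: -122 − (-230) = 108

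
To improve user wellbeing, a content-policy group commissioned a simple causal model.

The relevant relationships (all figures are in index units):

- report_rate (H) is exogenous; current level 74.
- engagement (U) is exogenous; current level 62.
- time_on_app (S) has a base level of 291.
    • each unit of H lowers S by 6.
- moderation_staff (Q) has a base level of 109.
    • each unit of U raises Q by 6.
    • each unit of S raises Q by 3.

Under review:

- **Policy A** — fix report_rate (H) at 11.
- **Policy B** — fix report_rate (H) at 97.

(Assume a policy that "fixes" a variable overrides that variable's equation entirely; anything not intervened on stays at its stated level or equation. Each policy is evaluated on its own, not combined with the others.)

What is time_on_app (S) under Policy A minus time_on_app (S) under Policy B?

516

Policy A (H := 11):
  H = 11
  S = 291 − 6·11 = 225
Policy B (H := 97):
  H = 97
  S = 291 − 6·97 = -291
S: 225 − (-291) = 516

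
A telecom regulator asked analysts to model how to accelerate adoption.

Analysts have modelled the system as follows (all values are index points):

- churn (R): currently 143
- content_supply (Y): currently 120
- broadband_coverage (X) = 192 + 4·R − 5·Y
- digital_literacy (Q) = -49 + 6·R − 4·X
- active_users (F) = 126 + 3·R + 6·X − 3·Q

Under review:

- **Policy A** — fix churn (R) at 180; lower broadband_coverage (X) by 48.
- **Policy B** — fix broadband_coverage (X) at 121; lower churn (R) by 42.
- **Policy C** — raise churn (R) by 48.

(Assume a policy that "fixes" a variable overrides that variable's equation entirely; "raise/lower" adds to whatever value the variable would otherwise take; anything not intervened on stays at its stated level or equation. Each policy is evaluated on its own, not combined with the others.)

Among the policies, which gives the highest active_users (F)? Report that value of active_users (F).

3816

Policy A (R := 180, X − 48):
  R = 180
  Y = 120
  X = 192 + 4·180 − 5·120 (−48 from intervention) = 264
  Q = -49 + 6·180 − 4·264 = -25
  F = 126 + 3·180 + 6·264 − 3·(-25) = 2325
Policy B (X := 121, R − 42):
  R = 143 − 42 = 101
  Y = 120
  X = 121
  Q = -49 + 6·101 − 4·121 = 73
  F = 126 + 3·101 + 6·121 − 3·73 = 936
Policy C (R + 48):
  R = 143 + 48 = 191
  Y = 120
  X = 192 + 4·191 − 5·120 = 356
  Q = -49 + 6·191 − 4·356 = -327
  F = 126 + 3·191 + 6·356 − 3·(-327) = 3816
Comparing — Policy A: F=2325, Policy B: F=936, Policy C: F=3816. Highest is 3816 (Policy C).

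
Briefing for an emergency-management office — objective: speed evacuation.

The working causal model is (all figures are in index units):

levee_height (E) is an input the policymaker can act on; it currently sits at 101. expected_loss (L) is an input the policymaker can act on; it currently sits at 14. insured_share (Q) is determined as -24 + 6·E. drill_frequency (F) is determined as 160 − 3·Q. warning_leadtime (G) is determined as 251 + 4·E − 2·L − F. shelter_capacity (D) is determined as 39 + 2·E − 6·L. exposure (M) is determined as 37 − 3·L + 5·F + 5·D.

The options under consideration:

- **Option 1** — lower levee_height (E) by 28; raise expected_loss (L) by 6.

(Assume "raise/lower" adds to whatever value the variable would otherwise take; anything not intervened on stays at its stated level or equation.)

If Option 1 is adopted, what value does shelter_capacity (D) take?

65

Option 1 (E − 28, L + 6):
  E = 101 − 28 = 73
  L = 14 + 6 = 20
  D = 39 + 2·73 − 6·20 = 65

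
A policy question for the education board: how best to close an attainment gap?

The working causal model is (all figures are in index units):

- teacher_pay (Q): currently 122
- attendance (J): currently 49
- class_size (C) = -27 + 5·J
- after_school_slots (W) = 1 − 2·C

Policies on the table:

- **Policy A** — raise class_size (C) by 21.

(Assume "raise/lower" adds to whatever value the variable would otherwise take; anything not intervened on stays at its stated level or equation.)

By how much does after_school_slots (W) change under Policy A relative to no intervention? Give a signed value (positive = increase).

Baseline:
  J = 49
  C = -27 + 5·49 = 218
  W = 1 − 2·218 = -435
Policy A (C + 21):
  J = 49
  C = -27 + 5·49 (+21 from intervention) = 239
  W = 1 − 2·239 = -477
Change in W: -477 − (-435) = -42

-42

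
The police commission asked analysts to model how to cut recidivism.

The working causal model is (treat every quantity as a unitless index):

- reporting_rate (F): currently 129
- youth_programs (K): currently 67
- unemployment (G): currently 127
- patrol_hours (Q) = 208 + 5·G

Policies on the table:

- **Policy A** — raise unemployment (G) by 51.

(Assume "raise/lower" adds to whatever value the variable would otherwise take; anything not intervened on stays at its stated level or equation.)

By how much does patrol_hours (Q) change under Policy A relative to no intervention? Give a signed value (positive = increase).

Baseline:
  G = 127
  Q = 208 + 5·127 = 843
Policy A (G + 51):
  G = 127 + 51 = 178
  Q = 208 + 5·178 = 1098
Change in Q: 1098 − 843 = 255

255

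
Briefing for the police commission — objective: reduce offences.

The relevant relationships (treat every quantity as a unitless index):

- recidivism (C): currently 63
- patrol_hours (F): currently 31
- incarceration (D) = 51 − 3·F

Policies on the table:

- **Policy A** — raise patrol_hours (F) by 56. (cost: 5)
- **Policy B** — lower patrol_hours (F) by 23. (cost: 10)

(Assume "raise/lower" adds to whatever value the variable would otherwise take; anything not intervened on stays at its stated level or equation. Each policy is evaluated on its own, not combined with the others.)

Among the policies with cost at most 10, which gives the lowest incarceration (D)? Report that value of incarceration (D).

-210

Policy A (F + 56):
  F = 31 + 56 = 87
  D = 51 − 3·87 = -210
Policy B (F − 23):
  F = 31 − 23 = 8
  D = 51 − 3·8 = 27
Comparing — Policy A: D=-210, Policy B: D=27. Lowest is -210 (Policy A).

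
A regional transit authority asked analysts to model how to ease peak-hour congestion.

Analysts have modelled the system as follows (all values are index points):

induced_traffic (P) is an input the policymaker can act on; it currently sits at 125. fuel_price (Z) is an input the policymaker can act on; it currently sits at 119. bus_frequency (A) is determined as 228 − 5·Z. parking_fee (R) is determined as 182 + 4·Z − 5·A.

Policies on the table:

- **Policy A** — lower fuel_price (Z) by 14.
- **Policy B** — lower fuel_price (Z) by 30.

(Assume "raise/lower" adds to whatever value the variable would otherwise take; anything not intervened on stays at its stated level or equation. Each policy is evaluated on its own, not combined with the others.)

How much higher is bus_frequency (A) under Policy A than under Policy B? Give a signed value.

Policy A (Z − 14):
  Z = 119 − 14 = 105
  A = 228 − 5·105 = -297
Policy B (Z − 30):
  Z = 119 − 30 = 89
  A = 228 − 5·89 = -217
A: -297 − (-217) = -80

-80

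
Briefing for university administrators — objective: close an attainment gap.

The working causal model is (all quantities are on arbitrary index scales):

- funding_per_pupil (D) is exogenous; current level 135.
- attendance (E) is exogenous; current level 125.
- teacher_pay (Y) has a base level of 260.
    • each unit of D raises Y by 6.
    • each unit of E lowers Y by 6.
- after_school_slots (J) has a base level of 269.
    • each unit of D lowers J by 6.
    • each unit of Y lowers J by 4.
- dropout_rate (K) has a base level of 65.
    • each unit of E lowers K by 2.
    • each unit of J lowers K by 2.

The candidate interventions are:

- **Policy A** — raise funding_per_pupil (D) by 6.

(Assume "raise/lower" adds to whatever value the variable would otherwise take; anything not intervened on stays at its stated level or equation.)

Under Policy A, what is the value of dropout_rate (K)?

3817

Policy A (D + 6):
  D = 135 + 6 = 141
  E = 125
  Y = 260 + 6·141 − 6·125 = 356
  J = 269 − 6·141 − 4·356 = -2001
  K = 65 − 2·125 − 2·(-2001) = 3817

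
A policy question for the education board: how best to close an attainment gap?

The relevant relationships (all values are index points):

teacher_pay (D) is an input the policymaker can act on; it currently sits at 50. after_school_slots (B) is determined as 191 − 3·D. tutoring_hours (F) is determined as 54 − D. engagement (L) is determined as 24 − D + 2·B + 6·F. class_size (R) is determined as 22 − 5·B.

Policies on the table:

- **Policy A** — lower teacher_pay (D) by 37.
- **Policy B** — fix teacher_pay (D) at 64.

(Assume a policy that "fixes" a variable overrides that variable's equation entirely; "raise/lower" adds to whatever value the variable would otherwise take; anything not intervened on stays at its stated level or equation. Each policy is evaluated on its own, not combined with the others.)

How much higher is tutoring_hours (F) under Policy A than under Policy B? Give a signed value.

51

Policy A (D − 37):
  D = 50 − 37 = 13
  F = 54 − 13 = 41
Policy B (D := 64):
  D = 64
  F = 54 − 64 = -10
F: 41 − (-10) = 51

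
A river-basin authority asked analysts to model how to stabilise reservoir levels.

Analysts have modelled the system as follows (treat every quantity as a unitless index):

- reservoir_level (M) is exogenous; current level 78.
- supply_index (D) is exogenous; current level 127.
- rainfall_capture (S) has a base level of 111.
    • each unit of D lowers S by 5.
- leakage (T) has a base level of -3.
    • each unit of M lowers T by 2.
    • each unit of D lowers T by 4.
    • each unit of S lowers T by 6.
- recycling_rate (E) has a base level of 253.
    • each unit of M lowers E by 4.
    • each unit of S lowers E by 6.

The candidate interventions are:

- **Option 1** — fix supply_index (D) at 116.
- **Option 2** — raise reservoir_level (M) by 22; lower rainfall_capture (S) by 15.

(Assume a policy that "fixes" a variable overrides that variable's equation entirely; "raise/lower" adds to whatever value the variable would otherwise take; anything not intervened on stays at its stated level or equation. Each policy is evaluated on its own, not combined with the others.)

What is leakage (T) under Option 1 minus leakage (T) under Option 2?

-332

Option 1 (D := 116):
  M = 78
  D = 116
  S = 111 − 5·116 = -469
  T = -3 − 2·78 − 4·116 − 6·(-469) = 2191
Option 2 (M + 22, S − 15):
  M = 78 + 22 = 100
  D = 127
  S = 111 − 5·127 (−15 from intervention) = -539
  T = -3 − 2·100 − 4·127 − 6·(-539) = 2523
T: 2191 − 2523 = -332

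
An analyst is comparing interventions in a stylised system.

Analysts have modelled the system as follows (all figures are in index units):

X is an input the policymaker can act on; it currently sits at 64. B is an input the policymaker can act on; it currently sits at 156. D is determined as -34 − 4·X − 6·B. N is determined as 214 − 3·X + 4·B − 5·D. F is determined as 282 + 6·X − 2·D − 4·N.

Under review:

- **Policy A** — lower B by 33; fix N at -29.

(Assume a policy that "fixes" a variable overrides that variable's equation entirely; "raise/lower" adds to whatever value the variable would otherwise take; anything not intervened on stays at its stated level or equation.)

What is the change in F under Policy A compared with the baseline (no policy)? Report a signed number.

26824

Baseline:
  X = 64
  B = 156
  D = -34 − 4·64 − 6·156 = -1226
  N = 214 − 3·64 + 4·156 − 5·(-1226) = 6776
  F = 282 + 6·64 − 2·(-1226) − 4·6776 = -23986
Policy A (B − 33, N := -29):
  X = 64
  B = 156 − 33 = 123
  D = -34 − 4·64 − 6·123 = -1028
  N = -29
  F = 282 + 6·64 − 2·(-1028) − 4·(-29) = 2838
Change in F: 2838 − (-23986) = 26824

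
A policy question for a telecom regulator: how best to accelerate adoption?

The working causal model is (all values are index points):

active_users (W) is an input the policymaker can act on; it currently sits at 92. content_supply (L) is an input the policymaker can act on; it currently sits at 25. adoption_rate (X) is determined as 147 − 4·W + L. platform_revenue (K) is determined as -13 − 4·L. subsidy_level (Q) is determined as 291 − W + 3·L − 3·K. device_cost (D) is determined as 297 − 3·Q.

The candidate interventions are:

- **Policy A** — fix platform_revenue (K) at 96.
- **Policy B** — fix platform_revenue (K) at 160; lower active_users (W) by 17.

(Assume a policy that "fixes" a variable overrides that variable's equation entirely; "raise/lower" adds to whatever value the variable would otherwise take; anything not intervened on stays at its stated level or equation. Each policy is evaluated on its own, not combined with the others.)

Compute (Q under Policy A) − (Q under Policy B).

Policy A (K := 96):
  W = 92
  L = 25
  K = 96
  Q = 291 − 92 + 3·25 − 3·96 = -14
Policy B (K := 160, W − 17):
  W = 92 − 17 = 75
  L = 25
  K = 160
  Q = 291 − 75 + 3·25 − 3·160 = -189
Q: -14 − (-189) = 175

175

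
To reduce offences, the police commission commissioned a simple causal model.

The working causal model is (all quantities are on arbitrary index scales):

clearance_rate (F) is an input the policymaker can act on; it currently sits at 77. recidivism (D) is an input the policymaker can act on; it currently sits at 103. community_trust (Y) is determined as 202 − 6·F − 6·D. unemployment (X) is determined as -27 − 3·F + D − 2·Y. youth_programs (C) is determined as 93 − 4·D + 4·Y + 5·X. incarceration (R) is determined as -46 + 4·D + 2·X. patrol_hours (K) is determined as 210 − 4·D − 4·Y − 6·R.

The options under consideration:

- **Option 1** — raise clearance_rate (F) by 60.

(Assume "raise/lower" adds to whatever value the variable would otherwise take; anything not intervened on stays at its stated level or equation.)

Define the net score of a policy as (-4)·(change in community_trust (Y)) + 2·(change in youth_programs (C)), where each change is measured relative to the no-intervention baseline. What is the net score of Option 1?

Baseline:
  F = 77
  D = 103
  Y = 202 − 6·77 − 6·103 = -878
  X = -27 − 3·77 + 103 − 2·(-878) = 1601
  C = 93 − 4·103 + 4·(-878) + 5·1601 = 4174
Option 1 (F + 60):
  F = 77 + 60 = 137
  D = 103
  Y = 202 − 6·137 − 6·103 = -1238
  X = -27 − 3·137 + 103 − 2·(-1238) = 2141
  C = 93 − 4·103 + 4·(-1238) + 5·2141 = 5434
ΔY = -1238 − (-878) = -360; ΔC = 5434 − 4174 = 1260
Score = (-4)·(-360) + 2·1260 = 3960

3960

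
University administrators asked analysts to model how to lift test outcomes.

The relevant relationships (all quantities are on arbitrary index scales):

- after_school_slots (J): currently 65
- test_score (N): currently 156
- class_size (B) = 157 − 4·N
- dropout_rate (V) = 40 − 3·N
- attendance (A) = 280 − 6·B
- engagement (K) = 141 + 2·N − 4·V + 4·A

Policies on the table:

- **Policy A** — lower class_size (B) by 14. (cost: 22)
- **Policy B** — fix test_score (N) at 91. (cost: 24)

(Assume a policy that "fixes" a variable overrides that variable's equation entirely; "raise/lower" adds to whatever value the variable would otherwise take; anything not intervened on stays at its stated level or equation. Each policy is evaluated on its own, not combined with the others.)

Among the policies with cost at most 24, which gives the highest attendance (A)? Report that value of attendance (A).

Policy A (B − 14):
  N = 156
  B = 157 − 4·156 (−14 from intervention) = -481
  A = 280 − 6·(-481) = 3166
Policy B (N := 91):
  N = 91
  B = 157 − 4·91 = -207
  A = 280 − 6·(-207) = 1522
Comparing — Policy A: A=3166, Policy B: A=1522. Highest is 3166 (Policy A).

3166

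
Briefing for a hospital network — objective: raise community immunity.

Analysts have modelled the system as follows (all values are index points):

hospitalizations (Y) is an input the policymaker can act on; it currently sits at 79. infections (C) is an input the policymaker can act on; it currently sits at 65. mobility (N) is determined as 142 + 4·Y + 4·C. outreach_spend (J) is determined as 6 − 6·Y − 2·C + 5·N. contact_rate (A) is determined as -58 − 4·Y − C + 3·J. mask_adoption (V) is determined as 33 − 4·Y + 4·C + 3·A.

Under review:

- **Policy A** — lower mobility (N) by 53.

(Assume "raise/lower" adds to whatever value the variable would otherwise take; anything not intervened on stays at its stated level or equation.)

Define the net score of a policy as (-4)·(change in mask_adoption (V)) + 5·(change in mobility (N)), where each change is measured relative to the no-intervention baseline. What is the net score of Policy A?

Baseline:
  Y = 79
  C = 65
  N = 142 + 4·79 + 4·65 = 718
  J = 6 − 6·79 − 2·65 + 5·718 = 2992
  A = -58 − 4·79 − 65 + 3·2992 = 8537
  V = 33 − 4·79 + 4·65 + 3·8537 = 25588
Policy A (N − 53):
  Y = 79
  C = 65
  N = 142 + 4·79 + 4·65 (−53 from intervention) = 665
  J = 6 − 6·79 − 2·65 + 5·665 = 2727
  A = -58 − 4·79 − 65 + 3·2727 = 7742
  V = 33 − 4·79 + 4·65 + 3·7742 = 23203
ΔV = 23203 − 25588 = -2385; ΔN = 665 − 718 = -53
Score = (-4)·(-2385) + 5·(-53) = 9275

9275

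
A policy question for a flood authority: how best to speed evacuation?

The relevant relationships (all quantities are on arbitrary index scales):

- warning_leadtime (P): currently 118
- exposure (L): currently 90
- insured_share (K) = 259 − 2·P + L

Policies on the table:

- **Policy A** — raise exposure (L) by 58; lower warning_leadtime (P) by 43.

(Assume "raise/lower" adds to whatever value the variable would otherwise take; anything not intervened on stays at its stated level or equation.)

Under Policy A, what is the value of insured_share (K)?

Policy A (L + 58, P − 43):
  P = 118 − 43 = 75
  L = 90 + 58 = 148
  K = 259 − 2·75 + 148 = 257

257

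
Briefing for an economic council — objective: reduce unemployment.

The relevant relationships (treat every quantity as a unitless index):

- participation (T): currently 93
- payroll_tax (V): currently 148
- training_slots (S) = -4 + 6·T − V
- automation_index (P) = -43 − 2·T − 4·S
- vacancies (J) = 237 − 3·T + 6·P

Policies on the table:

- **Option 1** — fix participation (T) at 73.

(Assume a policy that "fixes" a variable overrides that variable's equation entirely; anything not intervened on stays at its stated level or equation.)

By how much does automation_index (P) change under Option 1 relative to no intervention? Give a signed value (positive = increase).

520

Baseline:
  T = 93
  V = 148
  S = -4 + 6·93 − 148 = 406
  P = -43 − 2·93 − 4·406 = -1853
Option 1 (T := 73):
  T = 73
  V = 148
  S = -4 + 6·73 − 148 = 286
  P = -43 − 2·73 − 4·286 = -1333
Change in P: -1333 − (-1853) = 520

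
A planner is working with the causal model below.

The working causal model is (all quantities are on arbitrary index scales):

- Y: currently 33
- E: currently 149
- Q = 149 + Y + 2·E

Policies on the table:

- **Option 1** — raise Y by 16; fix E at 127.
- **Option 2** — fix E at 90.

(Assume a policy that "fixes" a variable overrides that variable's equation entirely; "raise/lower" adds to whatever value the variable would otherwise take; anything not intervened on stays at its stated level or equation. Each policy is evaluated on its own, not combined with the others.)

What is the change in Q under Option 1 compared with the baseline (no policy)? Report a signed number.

-28

Baseline:
  Y = 33
  E = 149
  Q = 149 + 33 + 2·149 = 480
Option 1 (Y + 16, E := 127):
  Y = 33 + 16 = 49
  E = 127
  Q = 149 + 49 + 2·127 = 452
Change in Q: 452 − 480 = -28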